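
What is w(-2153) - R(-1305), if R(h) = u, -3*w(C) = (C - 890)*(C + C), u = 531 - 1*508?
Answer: -13103227/3 ≈ -4.3677e+6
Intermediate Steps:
u = 23 (u = 531 - 508 = 23)
w(C) = -2*C*(-890 + C)/3 (w(C) = -(C - 890)*(C + C)/3 = -(-890 + C)*2*C/3 = -2*C*(-890 + C)/3)
R(h) = 23
w(-2153) - R(-1305) = (⅔)*(-2153)*(890 - 1*(-2153)) - 1*23 = (⅔)*(-2153)*(890 + 2153) - 23 = (⅔)*(-2153)*3043 - 23 = -13103158/3 - 23 = -13103227/3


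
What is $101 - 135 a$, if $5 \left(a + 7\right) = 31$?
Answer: $209$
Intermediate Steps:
$a = - \frac{4}{5}$ ($a = -7 + \frac{1}{5} \cdot 31 = -7 + \frac{31}{5} = - \frac{4}{5} \approx -0.8$)
$101 - 135 a = 101 - -108 = 101 + 108 = 209$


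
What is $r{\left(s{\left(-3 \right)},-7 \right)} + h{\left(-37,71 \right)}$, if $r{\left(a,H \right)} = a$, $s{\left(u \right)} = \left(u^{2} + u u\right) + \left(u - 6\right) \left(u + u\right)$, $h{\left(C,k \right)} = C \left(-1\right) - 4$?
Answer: $105$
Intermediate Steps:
$h{\left(C,k \right)} = -4 - C$ ($h{\left(C,k \right)} = - C - 4 = -4 - C$)
$s{\left(u \right)} = 2 u^{2} + 2 u \left(-6 + u\right)$ ($s{\left(u \right)} = \left(u^{2} + u^{2}\right) + \left(-6 + u\right) 2 u = 2 u^{2} + 2 u \left(-6 + u\right)$)
$r{\left(s{\left(-3 \right)},-7 \right)} + h{\left(-37,71 \right)} = 4 \left(-3\right) \left(-3 - 3\right) - -33 = 4 \left(-3\right) \left(-6\right) + \left(-4 + 37\right) = 72 + 33 = 105$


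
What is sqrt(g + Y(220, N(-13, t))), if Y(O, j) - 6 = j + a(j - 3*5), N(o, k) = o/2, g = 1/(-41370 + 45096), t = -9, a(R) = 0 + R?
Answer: I*sqrt(3770666)/414 ≈ 4.6904*I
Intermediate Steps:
a(R) = R
g = 1/3726 ≈ 0.00026838
N(o, k) = o/2 (N(o, k) = o*(1/2) = o/2)
Y(O, j) = -9 + 2*j (Y(O, j) = 6 + (j + (j - 3*5)) = 6 + (j + (j - 15)) = 6 + (j + (-15 + j)) = 6 + (-15 + 2*j) = -9 + 2*j)
sqrt(g + Y(220, N(-13, t))) = sqrt(1/3726 + (-9 + 2*((1/2)*(-13)))) = sqrt(1/3726 + (-9 + 2*(-13/2))) = sqrt(1/3726 + (-9 - 13)) = sqrt(1/3726 - 22) = sqrt(-81971/3726) = I*sqrt(3770666)/414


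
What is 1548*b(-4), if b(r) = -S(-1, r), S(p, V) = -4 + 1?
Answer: 4644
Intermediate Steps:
S(p, V) = -3
b(r) = 3 (b(r) = -1*(-3) = 3)
1548*b(-4) = 1548*3 = 4644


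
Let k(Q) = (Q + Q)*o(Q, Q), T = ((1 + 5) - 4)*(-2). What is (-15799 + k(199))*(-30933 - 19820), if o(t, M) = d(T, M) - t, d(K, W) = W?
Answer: 801846647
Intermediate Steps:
T = -4 (T = (6 - 4)*(-2) = 2*(-2) = -4)
o(t, M) = M - t
k(Q) = 0 (k(Q) = (Q + Q)*(Q - Q) = (2*Q)*0 = 0)
(-15799 + k(199))*(-30933 - 19820) = (-15799 + 0)*(-30933 - 19820) = -15799*(-50753) = 801846647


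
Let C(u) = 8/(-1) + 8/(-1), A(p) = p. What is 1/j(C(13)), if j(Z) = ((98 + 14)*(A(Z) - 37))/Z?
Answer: 1/371 ≈ 0.0026954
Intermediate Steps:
C(u) = -16 (C(u) = 8*(-1) + 8*(-1) = -8 - 8 = -16)
j(Z) = (-4144 + 112*Z)/Z (j(Z) = ((98 + 14)*(Z - 37))/Z = (112*(-37 + Z))/Z = (-4144 + 112*Z)/Z)
1/j(C(13)) = 1/(112 - 4144/(-16)) = 1/(112 - 4144*(-1/16)) = 1/(112 + 259) = 1/371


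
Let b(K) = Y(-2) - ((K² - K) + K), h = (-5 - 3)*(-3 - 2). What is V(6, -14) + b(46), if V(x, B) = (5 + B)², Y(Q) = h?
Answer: -1995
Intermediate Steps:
h = 40 (h = -8*(-5) = 40)
Y(Q) = 40
b(K) = 40 - K² (b(K) = 40 - ((K² - K) + K) = 40 - K²)
V(6, -14) + b(46) = (5 - 14)² + (40 - 1*46²) = (-9)² + (40 - 1*2116) = 81 + (40 - 2116) = 81 - 2076 = -1995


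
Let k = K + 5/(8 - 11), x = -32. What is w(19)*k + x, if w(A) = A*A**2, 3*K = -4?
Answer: -20609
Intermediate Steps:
K = -4/3 (K = (1/3)*(-4) = -4/3 ≈ -1.3333)
k = -3 (k = -4/3 + 5/(8 - 11) = -4/3 + 5/(-3) = -4/3 - 1/3*5 = -4/3 - 5/3 = -3)
w(A) = A**3
w(19)*k + x = 19**3*(-3) - 32 = 6859*(-3) - 32 = -20577 - 32 = -20609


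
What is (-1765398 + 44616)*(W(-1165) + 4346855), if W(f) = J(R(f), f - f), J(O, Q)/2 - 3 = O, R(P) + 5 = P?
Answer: -7475973535422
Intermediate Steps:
R(P) = -5 + P
J(O, Q) = 6 + 2*O
W(f) = -4 + 2*f (W(f) = 6 + 2*(-5 + f) = 6 + (-10 + 2*f) = -4 + 2*f)
(-1765398 + 44616)*(W(-1165) + 4346855) = (-1765398 + 44616)*((-4 + 2*(-1165)) + 4346855) = -1720782*((-4 - 2330) + 4346855) = -1720782*(-2334 + 4346855) = -1720782*4344521 = -7475973535422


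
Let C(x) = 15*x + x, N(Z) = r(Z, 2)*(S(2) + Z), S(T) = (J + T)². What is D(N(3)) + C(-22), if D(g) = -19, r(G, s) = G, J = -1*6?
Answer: -371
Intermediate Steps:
J = -6
S(T) = (-6 + T)²
N(Z) = Z*(16 + Z) (N(Z) = Z*((-6 + 2)² + Z) = Z*((-4)² + Z) = Z*(16 + Z))
C(x) = 16*x
D(N(3)) + C(-22) = -19 + 16*(-22) = -19 - 352 = -371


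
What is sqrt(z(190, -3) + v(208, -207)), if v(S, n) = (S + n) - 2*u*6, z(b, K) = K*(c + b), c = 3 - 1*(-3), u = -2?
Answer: I*sqrt(563) ≈ 23.728*I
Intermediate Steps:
c = 6 (c = 3 + 3 = 6)
z(b, K) = K*(6 + b)
v(S, n) = 24 + S + n (v(S, n) = (S + n) - 2*(-2)*6 = (S + n) + 4*6 = (S + n) + 24 = 24 + S + n)
sqrt(z(190, -3) + v(208, -207)) = sqrt(-3*(6 + 190) + (24 + 208 - 207)) = sqrt(-3*196 + 25) = sqrt(-588 + 25) = sqrt(-563) = I*sqrt(563)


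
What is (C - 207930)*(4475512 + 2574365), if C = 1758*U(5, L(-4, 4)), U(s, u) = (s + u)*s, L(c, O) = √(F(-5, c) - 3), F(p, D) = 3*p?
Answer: -1156038830460 + 185905256490*I*√2 ≈ -1.156e+12 + 2.6291e+11*I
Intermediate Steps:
L(c, O) = 3*I*√2 (L(c, O) = √(3*(-5) - 3) = √(-15 - 3) = √(-18) = 3*I*√2)
U(s, u) = s*(s + u)
C = 43950 + 26370*I*√2 (C = 1758*(5*(5 + 3*I*√2)) = 1758*(25 + 15*I*√2) = 43950 + 26370*I*√2 ≈ 43950.0 + 37293.0*I)
(C - 207930)*(4475512 + 2574365) = ((43950 + 26370*I*√2) - 207930)*(4475512 + 2574365) = (-163980 + 26370*I*√2)*7049877 = -1156038830460 + 185905256490*I*√2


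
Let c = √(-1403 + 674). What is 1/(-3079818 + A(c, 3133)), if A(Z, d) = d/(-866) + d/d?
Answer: -866/2667124655 ≈ -3.2469e-7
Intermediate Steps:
c = 27*I (c = √(-729) = 27*I ≈ 27.0*I)
A(Z, d) = 1 - d/866 (A(Z, d) = d*(-1/866) + 1 = -d/866 + 1 = 1 - d/866)
1/(-3079818 + A(c, 3133)) = 1/(-3079818 + (1 - 1/866*3133)) = 1/(-3079818 + (1 - 3133/866)) = 1/(-3079818 - 2267/866) = 1/(-2667124655/866) = -866/2667124655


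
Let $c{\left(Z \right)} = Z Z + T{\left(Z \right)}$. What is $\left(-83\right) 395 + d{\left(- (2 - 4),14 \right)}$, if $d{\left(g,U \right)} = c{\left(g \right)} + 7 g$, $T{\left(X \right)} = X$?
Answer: $-32765$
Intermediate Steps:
$c{\left(Z \right)} = Z + Z^{2}$ ($c{\left(Z \right)} = Z Z + Z = Z^{2} + Z = Z + Z^{2}$)
$d{\left(g,U \right)} = 7 g + g \left(1 + g\right)$ ($d{\left(g,U \right)} = g \left(1 + g\right) + 7 g = 7 g + g \left(1 + g\right)$)
$\left(-83\right) 395 + d{\left(- (2 - 4),14 \right)} = \left(-83\right) 395 + - (2 - 4) \left(8 - \left(2 - 4\right)\right) = -32785 + - (2 - 4) \left(8 - \left(2 - 4\right)\right) = -32785 + \left(-1\right) \left(-2\right) \left(8 - -2\right) = -32785 + 2 \left(8 + 2\right) = -32785 + 2 \cdot 10 = -32785 + 20 = -32765$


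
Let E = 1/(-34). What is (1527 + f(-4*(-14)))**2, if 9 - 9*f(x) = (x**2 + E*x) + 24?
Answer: 32433128464/23409 ≈ 1.3855e+6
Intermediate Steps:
E = -1/34 (E = 1*(-1/34) = -1/34 ≈ -0.029412)
f(x) = -5/3 - x**2/9 + x/306 (f(x) = 1 - ((x**2 - x/34) + 24)/9 = 1 - (24 + x**2 - x/34)/9 = 1 + (-8/3 - x**2/9 + x/306) = -5/3 - x**2/9 + x/306)
(1527 + f(-4*(-14)))**2 = (1527 + (-5/3 - (-4*(-14))**2/9 + (-4*(-14))/306))**2 = (1527 + (-5/3 - 1/9*56**2 + (1/306)*56))**2 = (1527 + (-5/3 - 1/9*3136 + 28/153))**2 = (1527 + (-5/3 - 3136/9 + 28/153))**2 = (1527 - 53539/153)**2 = (180092/153)**2 = 32433128464/23409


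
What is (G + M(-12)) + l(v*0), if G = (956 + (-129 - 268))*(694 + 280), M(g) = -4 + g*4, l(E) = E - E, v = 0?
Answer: 544414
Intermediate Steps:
l(E) = 0
M(g) = -4 + 4*g
G = 544466 (G = (956 - 397)*974 = 559*974 = 544466)
(G + M(-12)) + l(v*0) = (544466 + (-4 + 4*(-12))) + 0 = (544466 + (-4 - 48)) + 0 = (544466 - 52) + 0 = 544414 + 0 = 544414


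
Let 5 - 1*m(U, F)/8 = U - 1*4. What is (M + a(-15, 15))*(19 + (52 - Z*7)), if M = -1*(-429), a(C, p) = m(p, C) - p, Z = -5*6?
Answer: 102846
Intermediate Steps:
m(U, F) = 72 - 8*U (m(U, F) = 40 - 8*(U - 1*4) = 40 - 8*(U - 4) = 40 - 8*(-4 + U) = 40 + (32 - 8*U) = 72 - 8*U)
Z = -30
a(C, p) = 72 - 9*p (a(C, p) = (72 - 8*p) - p = 72 - 9*p)
M = 429
(M + a(-15, 15))*(19 + (52 - Z*7)) = (429 + (72 - 9*15))*(19 + (52 - (-30)*7)) = (429 + (72 - 135))*(19 + (52 - 1*(-210))) = (429 - 63)*(19 + (52 + 210)) = 366*(19 + 262) = 366*281 = 102846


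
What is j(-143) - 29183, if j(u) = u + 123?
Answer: -29203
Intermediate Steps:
j(u) = 123 + u
j(-143) - 29183 = (123 - 143) - 29183 = -20 - 29183 = -29203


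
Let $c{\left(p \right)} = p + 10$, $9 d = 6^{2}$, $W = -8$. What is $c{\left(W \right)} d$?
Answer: $8$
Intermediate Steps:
$d = 4$ ($d = \frac{6^{2}}{9} = \frac{1}{9} \cdot 36 = 4$)
$c{\left(p \right)} = 10 + p$
$c{\left(W \right)} d = \left(10 - 8\right) 4 = 2 \cdot 4 = 8$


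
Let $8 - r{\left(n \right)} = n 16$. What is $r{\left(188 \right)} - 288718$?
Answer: $-291718$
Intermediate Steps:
$r{\left(n \right)} = 8 - 16 n$ ($r{\left(n \right)} = 8 - n 16 = 8 - 16 n$)
$r{\left(188 \right)} - 288718 = \left(8 - 3008\right) - 288718 = -3000 - 288718 = -291718$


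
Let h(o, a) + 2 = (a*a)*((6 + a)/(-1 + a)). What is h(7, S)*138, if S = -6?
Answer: -276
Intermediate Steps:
h(o, a) = -2 + a²*(6 + a)/(-1 + a) (h(o, a) = -2 + (a*a)*((6 + a)/(-1 + a)) = -2 + a²*((6 + a)/(-1 + a)) = -2 + a²*(6 + a)/(-1 + a))
h(7, S)*138 = ((2 + (-6)³ - 2*(-6) + 6*(-6)²)/(-1 - 6))*138 = ((2 - 216 + 12 + 6*36)/(-7))*138 = -(2 - 216 + 12 + 216)/7*138 = -⅐*14*138 = -2*138 = -276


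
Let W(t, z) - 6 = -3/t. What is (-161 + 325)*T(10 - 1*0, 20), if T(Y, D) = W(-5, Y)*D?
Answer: 21648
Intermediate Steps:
W(t, z) = 6 - 3/t
T(Y, D) = 33*D/5 (T(Y, D) = (6 - 3/(-5))*D = (6 - 3*(-1/5))*D = (6 + 3/5)*D = 33*D/5)
(-161 + 325)*T(10 - 1*0, 20) = (-161 + 325)*((33/5)*20) = 164*132 = 21648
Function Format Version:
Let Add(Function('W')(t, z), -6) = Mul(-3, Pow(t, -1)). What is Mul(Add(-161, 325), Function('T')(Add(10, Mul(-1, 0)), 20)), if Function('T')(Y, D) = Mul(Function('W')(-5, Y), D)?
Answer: 21648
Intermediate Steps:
Function('W')(t, z) = Add(6, Mul(-3, Pow(t, -1)))
Function('T')(Y, D) = Mul(Rational(33, 5), D) (Function('T')(Y, D) = Mul(Add(6, Mul(-3, Pow(-5, -1))), D) = Mul(Add(6, Mul(-3, Rational(-1, 5))), D) = Mul(Add(6, Rational(3, 5)), D) = Mul(Rational(33, 5), D))
Mul(Add(-161, 325), Function('T')(Add(10, Mul(-1, 0)), 20)) = Mul(Add(-161, 325), Mul(Rational(33, 5), 20)) = Mul(164, 132) = 21648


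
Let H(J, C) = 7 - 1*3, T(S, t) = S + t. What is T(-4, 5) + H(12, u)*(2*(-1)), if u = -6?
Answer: -7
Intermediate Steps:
H(J, C) = 4 (H(J, C) = 7 - 3 = 4)
T(-4, 5) + H(12, u)*(2*(-1)) = (-4 + 5) + 4*(2*(-1)) = 1 + 4*(-2) = 1 - 8 = -7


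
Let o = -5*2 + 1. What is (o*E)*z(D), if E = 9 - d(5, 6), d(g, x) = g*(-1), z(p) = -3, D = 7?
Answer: 378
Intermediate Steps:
d(g, x) = -g
E = 14 (E = 9 - (-1)*5 = 9 - 1*(-5) = 9 + 5 = 14)
o = -9 (o = -10 + 1 = -9)
(o*E)*z(D) = -9*14*(-3) = -126*(-3) = 378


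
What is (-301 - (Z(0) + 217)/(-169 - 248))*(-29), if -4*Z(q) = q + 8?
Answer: 3633758/417 ≈ 8714.0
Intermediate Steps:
Z(q) = -2 - q/4 (Z(q) = -(q + 8)/4 = -(8 + q)/4 = -2 - q/4)
(-301 - (Z(0) + 217)/(-169 - 248))*(-29) = (-301 - ((-2 - ¼*0) + 217)/(-169 - 248))*(-29) = (-301 - ((-2 + 0) + 217)/(-417))*(-29) = (-301 - (-2 + 217)*(-1)/417)*(-29) = (-301 - 215*(-1)/417)*(-29) = (-301 - 1*(-215/417))*(-29) = (-301 + 215/417)*(-29) = -125302/417*(-29) = 3633758/417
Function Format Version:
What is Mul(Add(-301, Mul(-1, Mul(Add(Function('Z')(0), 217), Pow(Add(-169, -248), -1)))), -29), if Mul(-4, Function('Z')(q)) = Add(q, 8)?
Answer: Rational(3633758, 417) ≈ 8714.0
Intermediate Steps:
Function('Z')(q) = Add(-2, Mul(Rational(-1, 4), q)) (Function('Z')(q) = Mul(Rational(-1, 4), Add(q, 8)) = Mul(Rational(-1, 4), Add(8, q)) = Add(-2, Mul(Rational(-1, 4), q)))
Mul(Add(-301, Mul(-1, Mul(Add(Function('Z')(0), 217), Pow(Add(-169, -248), -1)))), -29) = Mul(Add(-301, Mul(-1, Mul(Add(Add(-2, Mul(Rational(-1, 4), 0)), 217), Pow(Add(-169, -248), -1)))), -29) = Mul(Add(-301, Mul(-1, Mul(Add(Add(-2, 0), 217), Pow(-417, -1)))), -29) = Mul(Add(-301, Mul(-1, Mul(Add(-2, 217), Rational(-1, 417)))), -29) = Mul(Add(-301, Mul(-1, Mul(215, Rational(-1, 417)))), -29) = Mul(Add(-301, Mul(-1, Rational(-215, 417))), -29) = Mul(Add(-301, Rational(215, 417)), -29) = Mul(Rational(-125302, 417), -29) = Rational(3633758, 417)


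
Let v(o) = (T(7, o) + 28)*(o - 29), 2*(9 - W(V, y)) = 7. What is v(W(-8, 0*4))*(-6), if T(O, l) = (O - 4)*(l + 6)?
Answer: 17625/2 ≈ 8812.5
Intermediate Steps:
W(V, y) = 11/2 (W(V, y) = 9 - 1/2*7 = 9 - 7/2 = 11/2)
T(O, l) = (-4 + O)*(6 + l)
v(o) = (-29 + o)*(46 + 3*o) (v(o) = ((-24 - 4*o + 6*7 + 7*o) + 28)*(o - 29) = ((-24 - 4*o + 42 + 7*o) + 28)*(-29 + o) = ((18 + 3*o) + 28)*(-29 + o) = (46 + 3*o)*(-29 + o) = (-29 + o)*(46 + 3*o))
v(W(-8, 0*4))*(-6) = (-1334 - 41*11/2 + 3*(11/2)**2)*(-6) = (-1334 - 451/2 + 3*(121/4))*(-6) = (-1334 - 451/2 + 363/4)*(-6) = -5875/4*(-6) = 17625/2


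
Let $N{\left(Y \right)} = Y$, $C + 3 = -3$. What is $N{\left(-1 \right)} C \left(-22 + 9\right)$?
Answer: $-78$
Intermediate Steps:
$C = -6$ ($C = -3 - 3 = -6$)
$N{\left(-1 \right)} C \left(-22 + 9\right) = - \left(-6\right) \left(-22 + 9\right) = - \left(-6\right) \left(-13\right) = \left(-1\right) 78 = -78$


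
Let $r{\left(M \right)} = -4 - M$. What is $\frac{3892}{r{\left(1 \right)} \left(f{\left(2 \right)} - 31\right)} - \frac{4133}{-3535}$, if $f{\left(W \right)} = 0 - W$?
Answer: $\frac{2888033}{116655} \approx 24.757$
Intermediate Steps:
$f{\left(W \right)} = - W$
$\frac{3892}{r{\left(1 \right)} \left(f{\left(2 \right)} - 31\right)} - \frac{4133}{-3535} = \frac{3892}{\left(-4 - 1\right) \left(\left(-1\right) 2 - 31\right)} - \frac{4133}{-3535} = \frac{3892}{\left(-4 - 1\right) \left(-2 - 31\right)} - - \frac{4133}{3535} = \frac{3892}{\left(-5\right) \left(-33\right)} + \frac{4133}{3535} = \frac{3892}{165} + \frac{4133}{3535} = \frac{2888033}{116655}$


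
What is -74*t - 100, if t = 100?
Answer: -7500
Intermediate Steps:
-74*t - 100 = -74*100 - 100 = -7400 - 100 = -7500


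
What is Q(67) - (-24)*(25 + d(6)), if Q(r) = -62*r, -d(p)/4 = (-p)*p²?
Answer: 17182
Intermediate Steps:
d(p) = 4*p³ (d(p) = -4*(-p)*p² = -(-4)*p³ = 4*p³)
Q(67) - (-24)*(25 + d(6)) = -62*67 - (-24)*(25 + 4*6³) = -4154 - (-24)*(25 + 4*216) = -4154 - (-24)*(25 + 864) = -4154 - (-24)*889 = -4154 - 1*(-21336) = -4154 + 21336 = 17182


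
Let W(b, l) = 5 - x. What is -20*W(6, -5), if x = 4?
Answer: -20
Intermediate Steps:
W(b, l) = 1 (W(b, l) = 5 - 1*4 = 5 - 4 = 1)
-20*W(6, -5) = -20*1 = -20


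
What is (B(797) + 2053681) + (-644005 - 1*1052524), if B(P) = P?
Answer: 357949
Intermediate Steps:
(B(797) + 2053681) + (-644005 - 1*1052524) = (797 + 2053681) + (-644005 - 1*1052524) = 2054478 + (-644005 - 1052524) = 2054478 - 1696529 = 357949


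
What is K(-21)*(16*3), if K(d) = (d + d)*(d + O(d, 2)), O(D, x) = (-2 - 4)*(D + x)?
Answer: -187488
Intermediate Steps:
O(D, x) = -6*D - 6*x (O(D, x) = -6*(D + x) = -6*D - 6*x)
K(d) = 2*d*(-12 - 5*d) (K(d) = (d + d)*(d + (-6*d - 6*2)) = (2*d)*(d + (-6*d - 12)) = (2*d)*(d + (-12 - 6*d)) = (2*d)*(-12 - 5*d) = 2*d*(-12 - 5*d))
K(-21)*(16*3) = (-2*(-21)*(12 + 5*(-21)))*(16*3) = -2*(-21)*(12 - 105)*48 = -2*(-21)*(-93)*48 = -3906*48 = -187488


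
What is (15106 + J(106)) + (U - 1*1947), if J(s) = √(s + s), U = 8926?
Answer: 22085 + 2*√53 ≈ 22100.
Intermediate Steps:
J(s) = √2*√s (J(s) = √(2*s) = √2*√s)
(15106 + J(106)) + (U - 1*1947) = (15106 + √2*√106) + (8926 - 1*1947) = (15106 + 2*√53) + (8926 - 1947) = (15106 + 2*√53) + 6979 = 22085 + 2*√53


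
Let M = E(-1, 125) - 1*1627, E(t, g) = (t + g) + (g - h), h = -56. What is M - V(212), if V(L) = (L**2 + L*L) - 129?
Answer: -91081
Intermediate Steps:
E(t, g) = 56 + t + 2*g (E(t, g) = (t + g) + (g - 1*(-56)) = (g + t) + (g + 56) = (g + t) + (56 + g) = 56 + t + 2*g)
V(L) = -129 + 2*L**2 (V(L) = (L**2 + L**2) - 129 = 2*L**2 - 129 = -129 + 2*L**2)
M = -1322 (M = (56 - 1 + 2*125) - 1*1627 = (56 - 1 + 250) - 1627 = 305 - 1627 = -1322)
M - V(212) = -1322 - (-129 + 2*212**2) = -1322 - (-129 + 2*44944) = -1322 - (-129 + 89888) = -1322 - 1*89759 = -1322 - 89759 = -91081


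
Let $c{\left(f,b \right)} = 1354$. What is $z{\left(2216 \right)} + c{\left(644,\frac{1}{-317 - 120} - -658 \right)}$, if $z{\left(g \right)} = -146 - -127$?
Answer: $1335$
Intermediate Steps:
$z{\left(g \right)} = -19$ ($z{\left(g \right)} = -146 + 127 = -19$)
$z{\left(2216 \right)} + c{\left(644,\frac{1}{-317 - 120} - -658 \right)} = -19 + 1354 = 1335$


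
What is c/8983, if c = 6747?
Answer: 519/691 ≈ 0.75109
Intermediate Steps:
c/8983 = 6747/8983 = 6747*(1/8983) = 519/691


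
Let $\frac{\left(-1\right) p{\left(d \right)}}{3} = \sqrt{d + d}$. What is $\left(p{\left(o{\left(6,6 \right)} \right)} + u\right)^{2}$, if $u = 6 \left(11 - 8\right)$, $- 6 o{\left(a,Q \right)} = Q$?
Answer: $306 - 108 i \sqrt{2} \approx 306.0 - 152.74 i$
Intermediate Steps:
$o{\left(a,Q \right)} = - \frac{Q}{6}$
$u = 18$ ($u = 6 \cdot 3 = 18$)
$p{\left(d \right)} = - 3 \sqrt{2} \sqrt{d}$ ($p{\left(d \right)} = - 3 \sqrt{d + d} = - 3 \sqrt{2 d} = - 3 \sqrt{2} \sqrt{d}$)
$\left(p{\left(o{\left(6,6 \right)} \right)} + u\right)^{2} = \left(- 3 \sqrt{2} \sqrt{\left(- \frac{1}{6}\right) 6} + 18\right)^{2} = \left(- 3 \sqrt{2} \sqrt{-1} + 18\right)^{2} = \left(- 3 \sqrt{2} i + 18\right)^{2} = \left(- 3 i \sqrt{2} + 18\right)^{2} = \left(18 - 3 i \sqrt{2}\right)^{2}$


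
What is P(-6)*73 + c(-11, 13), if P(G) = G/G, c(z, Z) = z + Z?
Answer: 75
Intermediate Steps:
c(z, Z) = Z + z
P(G) = 1
P(-6)*73 + c(-11, 13) = 1*73 + (13 - 11) = 73 + 2 = 75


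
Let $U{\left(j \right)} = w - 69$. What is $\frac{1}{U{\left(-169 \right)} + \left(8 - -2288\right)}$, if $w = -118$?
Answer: $\frac{1}{2109} \approx 0.00047416$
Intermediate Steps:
$U{\left(j \right)} = -187$ ($U{\left(j \right)} = -118 - 69 = -187$)
$\frac{1}{U{\left(-169 \right)} + \left(8 - -2288\right)} = \frac{1}{-187 + \left(8 - -2288\right)} = \frac{1}{-187 + \left(8 + 2288\right)} = \frac{1}{-187 + 2296} = \frac{1}{2109}$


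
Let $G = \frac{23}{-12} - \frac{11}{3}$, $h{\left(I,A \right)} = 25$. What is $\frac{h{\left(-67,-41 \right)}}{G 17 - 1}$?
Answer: $- \frac{300}{1151} \approx -0.26064$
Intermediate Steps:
$G = - \frac{67}{12}$ ($G = 23 \left(- \frac{1}{12}\right) - \frac{11}{3} = - \frac{23}{12} - \frac{11}{3} = - \frac{67}{12} \approx -5.5833$)
$\frac{h{\left(-67,-41 \right)}}{G 17 - 1} = \frac{25}{\left(- \frac{67}{12}\right) 17 - 1} = \frac{25}{- \frac{1139}{12} - 1} = \frac{25}{- \frac{1151}{12}} = 25 \left(- \frac{12}{1151}\right) = - \frac{300}{1151}$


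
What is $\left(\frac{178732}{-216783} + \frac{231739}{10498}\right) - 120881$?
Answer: $- \frac{9484522775957}{78475446} \approx -1.2086 \cdot 10^{5}$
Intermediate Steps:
$\left(\frac{178732}{-216783} + \frac{231739}{10498}\right) - 120881 = \left(178732 \left(- \frac{1}{216783}\right) + 231739 \cdot \frac{1}{10498}\right) - 120881 = \left(- \frac{178732}{216783} + \frac{7991}{362}\right) - 120881 = \frac{1667611969}{78475446} - 120881 = - \frac{9484522775957}{78475446}$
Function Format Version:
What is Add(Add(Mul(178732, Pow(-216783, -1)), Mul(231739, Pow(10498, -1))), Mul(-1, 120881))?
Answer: Rational(-9484522775957, 78475446) ≈ -1.2086e+5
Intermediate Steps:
Add(Add(Mul(178732, Pow(-216783, -1)), Mul(231739, Pow(10498, -1))), Mul(-1, 120881)) = Add(Add(Mul(178732, Rational(-1, 216783)), Mul(231739, Rational(1, 10498))), -120881) = Add(Add(Rational(-178732, 216783), Rational(7991, 362)), -120881) = Add(Rational(1667611969, 78475446), -120881) = Rational(-9484522775957, 78475446)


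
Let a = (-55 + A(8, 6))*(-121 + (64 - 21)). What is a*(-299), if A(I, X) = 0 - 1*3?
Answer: -1352676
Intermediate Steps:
A(I, X) = -3 (A(I, X) = 0 - 3 = -3)
a = 4524 (a = (-55 - 3)*(-121 + (64 - 21)) = -58*(-121 + 43) = -58*(-78) = 4524)
a*(-299) = 4524*(-299) = -1352676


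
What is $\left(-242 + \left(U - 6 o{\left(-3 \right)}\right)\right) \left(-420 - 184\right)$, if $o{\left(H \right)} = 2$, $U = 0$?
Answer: $153416$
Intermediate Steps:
$\left(-242 + \left(U - 6 o{\left(-3 \right)}\right)\right) \left(-420 - 184\right) = \left(-242 + \left(0 - 12\right)\right) \left(-420 - 184\right) = \left(-242 + \left(0 - 12\right)\right) \left(-604\right) = \left(-242 - 12\right) \left(-604\right) = \left(-254\right) \left(-604\right) = 153416$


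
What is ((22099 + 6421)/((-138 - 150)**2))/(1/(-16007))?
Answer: -57064955/10368 ≈ -5504.0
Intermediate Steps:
((22099 + 6421)/((-138 - 150)**2))/(1/(-16007)) = (28520/((-288)**2))/(-1/16007) = (28520/82944)*(-16007) = (28520*(1/82944))*(-16007) = (3565/10368)*(-16007) = -57064955/10368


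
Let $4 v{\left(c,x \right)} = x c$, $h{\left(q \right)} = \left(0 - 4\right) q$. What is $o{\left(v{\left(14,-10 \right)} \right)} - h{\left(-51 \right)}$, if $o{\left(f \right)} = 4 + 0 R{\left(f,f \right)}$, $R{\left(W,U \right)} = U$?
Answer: $-200$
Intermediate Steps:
$h{\left(q \right)} = - 4 q$
$v{\left(c,x \right)} = \frac{c x}{4}$ ($v{\left(c,x \right)} = \frac{x c}{4} = \frac{c x}{4}$)
$o{\left(f \right)} = 4$ ($o{\left(f \right)} = 4 + 0 f = 4 + 0 = 4$)
$o{\left(v{\left(14,-10 \right)} \right)} - h{\left(-51 \right)} = 4 - \left(-4\right) \left(-51\right) = 4 - 204 = -200$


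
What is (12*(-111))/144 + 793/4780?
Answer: -21711/2390 ≈ -9.0841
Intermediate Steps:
(12*(-111))/144 + 793/4780 = -1332*1/144 + 793*(1/4780) = -37/4 + 793/4780 = -21711/2390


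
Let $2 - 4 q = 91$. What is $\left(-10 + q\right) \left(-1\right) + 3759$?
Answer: $\frac{15165}{4} \approx 3791.3$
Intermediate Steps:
$q = - \frac{89}{4}$ ($q = \frac{1}{2} - \frac{91}{4} = - \frac{89}{4} \approx -22.25$)
$\left(-10 + q\right) \left(-1\right) + 3759 = \left(-10 - \frac{89}{4}\right) \left(-1\right) + 3759 = \left(- \frac{129}{4}\right) \left(-1\right) + 3759 = \frac{129}{4} + 3759 = \frac{15165}{4}$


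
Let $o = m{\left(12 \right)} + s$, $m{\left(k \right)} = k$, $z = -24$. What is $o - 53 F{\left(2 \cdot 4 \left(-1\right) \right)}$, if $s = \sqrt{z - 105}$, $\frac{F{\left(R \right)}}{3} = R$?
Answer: $1284 + i \sqrt{129} \approx 1284.0 + 11.358 i$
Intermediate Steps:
$F{\left(R \right)} = 3 R$
$s = i \sqrt{129}$ ($s = \sqrt{-24 - 105} = \sqrt{-129} = i \sqrt{129} \approx 11.358 i$)
$o = 12 + i \sqrt{129} \approx 12.0 + 11.358 i$
$o - 53 F{\left(2 \cdot 4 \left(-1\right) \right)} = \left(12 + i \sqrt{129}\right) - 53 \cdot 3 \cdot 2 \cdot 4 \left(-1\right) = \left(12 + i \sqrt{129}\right) - 53 \cdot 3 \cdot 8 \left(-1\right) = \left(12 + i \sqrt{129}\right) - 53 \cdot 3 \left(-8\right) = \left(12 + i \sqrt{129}\right) - -1272 = \left(12 + i \sqrt{129}\right) + 1272 = 1284 + i \sqrt{129}$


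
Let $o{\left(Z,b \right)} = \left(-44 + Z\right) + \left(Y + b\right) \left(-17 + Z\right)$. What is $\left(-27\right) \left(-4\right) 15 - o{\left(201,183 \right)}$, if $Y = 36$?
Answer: $-38833$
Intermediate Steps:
$o{\left(Z,b \right)} = -44 + Z + \left(-17 + Z\right) \left(36 + b\right)$ ($o{\left(Z,b \right)} = \left(-44 + Z\right) + \left(36 + b\right) \left(-17 + Z\right) = \left(-44 + Z\right) + \left(-17 + Z\right) \left(36 + b\right) = -44 + Z + \left(-17 + Z\right) \left(36 + b\right)$)
$\left(-27\right) \left(-4\right) 15 - o{\left(201,183 \right)} = \left(-27\right) \left(-4\right) 15 - \left(-656 - 3111 + 37 \cdot 201 + 201 \cdot 183\right) = 108 \cdot 15 - \left(-656 - 3111 + 7437 + 36783\right) = 1620 - 40453 = -38833$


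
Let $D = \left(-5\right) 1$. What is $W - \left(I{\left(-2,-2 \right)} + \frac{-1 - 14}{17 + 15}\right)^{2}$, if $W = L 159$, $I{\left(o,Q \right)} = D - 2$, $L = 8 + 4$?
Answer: $\frac{1896671}{1024} \approx 1852.2$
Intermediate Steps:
$L = 12$
$D = -5$
$I{\left(o,Q \right)} = -7$ ($I{\left(o,Q \right)} = -5 - 2 = -7$)
$W = 1908$ ($W = 12 \cdot 159 = 1908$)
$W - \left(I{\left(-2,-2 \right)} + \frac{-1 - 14}{17 + 15}\right)^{2} = 1908 - \left(-7 + \frac{-1 - 14}{17 + 15}\right)^{2} = 1908 - \left(-7 - \frac{15}{32}\right)^{2} = 1908 - \left(- \frac{239}{32}\right)^{2} = 1908 - \frac{57121}{1024} = \frac{1896671}{1024}$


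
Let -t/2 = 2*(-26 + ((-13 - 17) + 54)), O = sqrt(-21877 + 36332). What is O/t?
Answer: 7*sqrt(295)/8 ≈ 15.029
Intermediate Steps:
O = 7*sqrt(295) (O = sqrt(14455) = 7*sqrt(295) ≈ 120.23)
t = 8 (t = -4*(-26 + ((-13 - 17) + 54)) = -4*(-26 + (-30 + 54)) = -4*(-26 + 24) = -4*(-2) = -2*(-4) = 8)
O/t = (7*sqrt(295))/8 = (7*sqrt(295))*(1/8) = 7*sqrt(295)/8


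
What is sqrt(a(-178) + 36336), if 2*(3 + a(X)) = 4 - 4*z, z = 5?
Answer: 5*sqrt(1453) ≈ 190.59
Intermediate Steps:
a(X) = -11 (a(X) = -3 + (4 - 4*5)/2 = -3 + (4 - 20)/2 = -3 + (1/2)*(-16) = -3 - 8 = -11)
sqrt(a(-178) + 36336) = sqrt(-11 + 36336) = sqrt(36325) = 5*sqrt(1453)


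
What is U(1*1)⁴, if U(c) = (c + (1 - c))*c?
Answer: 1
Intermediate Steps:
U(c) = c (U(c) = 1*c = c)
U(1*1)⁴ = (1*1)⁴ = 1⁴ = 1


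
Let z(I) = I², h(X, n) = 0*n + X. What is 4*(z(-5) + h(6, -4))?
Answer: 124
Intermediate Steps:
h(X, n) = X (h(X, n) = 0 + X = X)
4*(z(-5) + h(6, -4)) = 4*((-5)² + 6) = 4*(25 + 6) = 4*31 = 124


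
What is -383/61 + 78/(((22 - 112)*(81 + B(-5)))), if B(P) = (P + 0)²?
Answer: -609763/96990 ≈ -6.2869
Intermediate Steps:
B(P) = P²
-383/61 + 78/(((22 - 112)*(81 + B(-5)))) = -383/61 + 78/(((22 - 112)*(81 + (-5)²))) = -383*1/61 + 78/((-90*(81 + 25))) = -383/61 + 78/((-90*106)) = -383/61 + 78/(-9540) = -383/61 + 78*(-1/9540) = -383/61 - 13/1590 = -609763/96990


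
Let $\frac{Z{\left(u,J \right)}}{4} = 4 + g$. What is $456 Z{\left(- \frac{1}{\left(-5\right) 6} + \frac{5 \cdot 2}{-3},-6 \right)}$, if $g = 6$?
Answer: $18240$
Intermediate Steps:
$Z{\left(u,J \right)} = 40$ ($Z{\left(u,J \right)} = 4 \left(4 + 6\right) = 4 \cdot 10 = 40$)
$456 Z{\left(- \frac{1}{\left(-5\right) 6} + \frac{5 \cdot 2}{-3},-6 \right)} = 456 \cdot 40 = 18240$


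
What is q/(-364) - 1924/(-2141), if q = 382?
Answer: -58763/389662 ≈ -0.15080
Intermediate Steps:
q/(-364) - 1924/(-2141) = 382/(-364) - 1924/(-2141) = 382*(-1/364) - 1924*(-1/2141) = -191/182 + 1924/2141 = -58763/389662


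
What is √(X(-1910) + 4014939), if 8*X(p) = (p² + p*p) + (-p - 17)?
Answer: √78835210/4 ≈ 2219.7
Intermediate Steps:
X(p) = -17/8 - p/8 + p²/4 (X(p) = ((p² + p*p) + (-p - 17))/8 = ((p² + p²) + (-17 - p))/8 = (2*p² + (-17 - p))/8 = (-17 - p + 2*p²)/8 = -17/8 - p/8 + p²/4)
√(X(-1910) + 4014939) = √((-17/8 - ⅛*(-1910) + (¼)*(-1910)²) + 4014939) = √((-17/8 + 955/4 + (¼)*3648100) + 4014939) = √((-17/8 + 955/4 + 912025) + 4014939) = √(7298093/8 + 4014939) = √(39417605/8) = √78835210/4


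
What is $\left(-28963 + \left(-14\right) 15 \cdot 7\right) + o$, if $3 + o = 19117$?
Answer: $-11319$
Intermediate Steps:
$o = 19114$ ($o = -3 + 19117 = 19114$)
$\left(-28963 + \left(-14\right) 15 \cdot 7\right) + o = \left(-28963 + \left(-14\right) 15 \cdot 7\right) + 19114 = \left(-28963 - 1470\right) + 19114 = -30433 + 19114 = -11319$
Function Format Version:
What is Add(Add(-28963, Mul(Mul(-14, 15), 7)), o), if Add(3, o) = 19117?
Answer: -11319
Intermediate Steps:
o = 19114 (o = Add(-3, 19117) = 19114)
Add(Add(-28963, Mul(Mul(-14, 15), 7)), o) = Add(Add(-28963, Mul(Mul(-14, 15), 7)), 19114) = Add(Add(-28963, Mul(-210, 7)), 19114) = Add(Add(-28963, -1470), 19114) = Add(-30433, 19114) = -11319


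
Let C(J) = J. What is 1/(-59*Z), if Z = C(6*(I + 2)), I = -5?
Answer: 1/1062 ≈ 0.00094162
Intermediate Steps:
Z = -18 (Z = 6*(-5 + 2) = 6*(-3) = -18)
1/(-59*Z) = 1/(-59*(-18)) = 1/1062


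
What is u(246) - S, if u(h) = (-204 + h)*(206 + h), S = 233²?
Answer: -35305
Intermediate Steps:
S = 54289
u(246) - S = (-42024 + 246² + 2*246) - 1*54289 = (-42024 + 60516 + 492) - 54289 = 18984 - 54289 = -35305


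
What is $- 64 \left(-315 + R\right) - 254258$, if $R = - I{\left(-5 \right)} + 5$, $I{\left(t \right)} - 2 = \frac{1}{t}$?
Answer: $- \frac{1171514}{5} \approx -2.343 \cdot 10^{5}$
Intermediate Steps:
$I{\left(t \right)} = 2 + \frac{1}{t}$
$R = \frac{16}{5}$ ($R = - (2 + \frac{1}{-5}) + 5 = - (2 - \frac{1}{5}) + 5 = \left(-1\right) \frac{9}{5} + 5 = - \frac{9}{5} + 5 = \frac{16}{5} \approx 3.2$)
$- 64 \left(-315 + R\right) - 254258 = - 64 \left(-315 + \frac{16}{5}\right) - 254258 = \left(-64\right) \left(- \frac{1559}{5}\right) - 254258 = \frac{99776}{5} - 254258 = - \frac{1171514}{5}$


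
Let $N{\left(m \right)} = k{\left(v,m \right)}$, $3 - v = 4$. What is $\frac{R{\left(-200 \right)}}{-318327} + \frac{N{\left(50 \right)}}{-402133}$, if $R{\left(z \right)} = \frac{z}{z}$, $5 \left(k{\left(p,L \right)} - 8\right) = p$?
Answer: $- \frac{14425418}{640048957455} \approx -2.2538 \cdot 10^{-5}$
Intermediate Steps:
$v = -1$ ($v = 3 - 4 = -1$)
$k{\left(p,L \right)} = 8 + \frac{p}{5}$
$N{\left(m \right)} = \frac{39}{5}$ ($N{\left(m \right)} = 8 + \frac{1}{5} \left(-1\right) = 8 - \frac{1}{5} = \frac{39}{5}$)
$R{\left(z \right)} = 1$
$\frac{R{\left(-200 \right)}}{-318327} + \frac{N{\left(50 \right)}}{-402133} = 1 \frac{1}{-318327} + \frac{39}{5 \left(-402133\right)} = 1 \left(- \frac{1}{318327}\right) + \frac{39}{5} \left(- \frac{1}{402133}\right) = - \frac{1}{318327} - \frac{39}{2010665} = - \frac{14425418}{640048957455}$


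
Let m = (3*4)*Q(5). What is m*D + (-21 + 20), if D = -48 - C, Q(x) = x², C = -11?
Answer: -11101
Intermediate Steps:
m = 300 (m = (3*4)*5² = 12*25 = 300)
D = -37 (D = -48 - 1*(-11) = -48 + 11 = -37)
m*D + (-21 + 20) = 300*(-37) + (-21 + 20) = -11100 - 1 = -11101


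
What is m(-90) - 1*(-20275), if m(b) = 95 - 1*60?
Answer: 20310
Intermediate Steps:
m(b) = 35 (m(b) = 95 - 60 = 35)
m(-90) - 1*(-20275) = 35 - 1*(-20275) = 35 + 20275 = 20310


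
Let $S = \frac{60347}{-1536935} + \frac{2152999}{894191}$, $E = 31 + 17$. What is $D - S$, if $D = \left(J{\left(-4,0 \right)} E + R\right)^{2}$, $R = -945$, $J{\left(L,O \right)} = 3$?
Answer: $\frac{881757625301406797}{1374313444585} \approx 6.416 \cdot 10^{5}$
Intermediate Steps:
$E = 48$
$D = 641601$ ($D = \left(3 \cdot 48 - 945\right)^{2} = \left(144 - 945\right)^{2} = \left(-801\right)^{2} = 641601$)
$S = \frac{3255057773788}{1374313444585}$ ($S = 60347 \left(- \frac{1}{1536935}\right) + 2152999 \cdot \frac{1}{894191} = - \frac{60347}{1536935} + \frac{2152999}{894191} = \frac{3255057773788}{1374313444585} \approx 2.3685$)
$D - S = 641601 - \frac{3255057773788}{1374313444585} = \frac{881757625301406797}{1374313444585}$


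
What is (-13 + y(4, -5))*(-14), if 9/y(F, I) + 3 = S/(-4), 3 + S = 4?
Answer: 2870/13 ≈ 220.77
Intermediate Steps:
S = 1 (S = -3 + 4 = 1)
y(F, I) = -36/13 (y(F, I) = 9/(-3 + 1/(-4)) = 9/(-3 + 1*(-¼)) = 9/(-3 - ¼) = 9/(-13/4) = 9*(-4/13) = -36/13)
(-13 + y(4, -5))*(-14) = (-13 - 36/13)*(-14) = -205/13*(-14) = 2870/13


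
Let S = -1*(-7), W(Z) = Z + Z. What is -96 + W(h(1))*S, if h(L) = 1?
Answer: -82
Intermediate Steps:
W(Z) = 2*Z
S = 7
-96 + W(h(1))*S = -96 + (2*1)*7 = -96 + 2*7 = -96 + 14 = -82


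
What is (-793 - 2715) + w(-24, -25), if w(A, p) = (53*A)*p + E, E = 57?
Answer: 28349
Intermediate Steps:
w(A, p) = 57 + 53*A*p (w(A, p) = (53*A)*p + 57 = 53*A*p + 57 = 57 + 53*A*p)
(-793 - 2715) + w(-24, -25) = (-793 - 2715) + (57 + 53*(-24)*(-25)) = -3508 + (57 + 31800) = -3508 + 31857 = 28349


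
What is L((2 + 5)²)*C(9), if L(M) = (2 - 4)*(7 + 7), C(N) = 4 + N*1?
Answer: -364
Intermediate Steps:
C(N) = 4 + N
L(M) = -28 (L(M) = -2*14 = -28)
L((2 + 5)²)*C(9) = -28*(4 + 9) = -28*13 = -364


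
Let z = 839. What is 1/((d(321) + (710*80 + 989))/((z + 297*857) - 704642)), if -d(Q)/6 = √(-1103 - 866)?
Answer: -151830966/19530055 - 15764*I*√1969/19530055 ≈ -7.7742 - 0.035817*I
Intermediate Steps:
d(Q) = -6*I*√1969 (d(Q) = -6*√(-1103 - 866) = -6*I*√1969)
1/((d(321) + (710*80 + 989))/((z + 297*857) - 704642)) = 1/((-6*I*√1969 + (710*80 + 989))/((839 + 297*857) - 704642)) = 1/((-6*I*√1969 + (56800 + 989))/((839 + 254529) - 704642)) = 1/((-6*I*√1969 + 57789)/(255368 - 704642)) = 1/((57789 - 6*I*√1969)/(-449274)) = 1/((57789 - 6*I*√1969)*(-1/449274)) = 1/(-19263/149758 + I*√1969/74879)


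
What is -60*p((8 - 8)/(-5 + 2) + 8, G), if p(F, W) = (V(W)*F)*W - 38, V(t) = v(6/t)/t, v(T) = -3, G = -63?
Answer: 3720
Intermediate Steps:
V(t) = -3/t
p(F, W) = -38 - 3*F (p(F, W) = ((-3/W)*F)*W - 38 = (-3*F/W)*W - 38 = -3*F - 38 = -38 - 3*F)
-60*p((8 - 8)/(-5 + 2) + 8, G) = -60*(-38 - 3*((8 - 8)/(-5 + 2) + 8)) = -60*(-38 - 3*(0/(-3) + 8)) = -60*(-38 - 3*(0*(-⅓) + 8)) = -60*(-38 - 3*(0 + 8)) = -60*(-38 - 3*8) = -60*(-38 - 24) = -60*(-62) = 3720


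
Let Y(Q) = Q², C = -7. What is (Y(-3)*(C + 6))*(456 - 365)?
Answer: -819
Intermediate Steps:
(Y(-3)*(C + 6))*(456 - 365) = ((-3)²*(-7 + 6))*(456 - 365) = (9*(-1))*91 = -9*91 = -819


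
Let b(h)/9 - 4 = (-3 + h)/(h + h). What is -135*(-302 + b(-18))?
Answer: 140805/4 ≈ 35201.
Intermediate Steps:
b(h) = 36 + 9*(-3 + h)/(2*h) (b(h) = 36 + 9*((-3 + h)/(h + h)) = 36 + 9*((-3 + h)/((2*h))) = 36 + 9*((-3 + h)*(1/(2*h))) = 36 + 9*((-3 + h)/(2*h)) = 36 + 9*(-3 + h)/(2*h))
-135*(-302 + b(-18)) = -135*(-302 + (27/2)*(-1 + 3*(-18))/(-18)) = -135*(-302 + (27/2)*(-1/18)*(-1 - 54)) = -135*(-302 + (27/2)*(-1/18)*(-55)) = -135*(-302 + 165/4) = -135*(-1043/4) = 140805/4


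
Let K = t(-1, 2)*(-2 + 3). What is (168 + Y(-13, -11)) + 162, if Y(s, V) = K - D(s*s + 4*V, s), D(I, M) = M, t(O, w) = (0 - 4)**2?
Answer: 359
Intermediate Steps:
t(O, w) = 16 (t(O, w) = (-4)**2 = 16)
K = 16 (K = 16*(-2 + 3) = 16*1 = 16)
Y(s, V) = 16 - s
(168 + Y(-13, -11)) + 162 = (168 + (16 - 1*(-13))) + 162 = (168 + (16 + 13)) + 162 = (168 + 29) + 162 = 197 + 162 = 359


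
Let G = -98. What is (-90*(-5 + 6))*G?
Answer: 8820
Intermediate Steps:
(-90*(-5 + 6))*G = -90*(-5 + 6)*(-98) = -90*(-98) = 8820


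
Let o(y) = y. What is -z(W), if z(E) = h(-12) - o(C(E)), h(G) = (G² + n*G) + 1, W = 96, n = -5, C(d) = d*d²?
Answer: 884531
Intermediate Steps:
C(d) = d³
h(G) = 1 + G² - 5*G (h(G) = (G² - 5*G) + 1 = 1 + G² - 5*G)
z(E) = 205 - E³ (z(E) = (1 + (-12)² - 5*(-12)) - E³ = (1 + 144 + 60) - E³ = 205 - E³)
-z(W) = -(205 - 1*96³) = -(205 - 1*884736) = -(205 - 884736) = -1*(-884531) = 884531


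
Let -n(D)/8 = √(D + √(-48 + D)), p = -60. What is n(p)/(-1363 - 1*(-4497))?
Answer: -4*√(-60 + 6*I*√3)/1567 ≈ -0.001706 - 0.019846*I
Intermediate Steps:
n(D) = -8*√(D + √(-48 + D))
n(p)/(-1363 - 1*(-4497)) = (-8*√(-60 + √(-48 - 60)))/(-1363 - 1*(-4497)) = (-8*√(-60 + √(-108)))/(-1363 + 4497) = -8*√(-60 + 6*I*√3)/3134 = -8*√(-60 + 6*I*√3)*(1/3134) = -4*√(-60 + 6*I*√3)/1567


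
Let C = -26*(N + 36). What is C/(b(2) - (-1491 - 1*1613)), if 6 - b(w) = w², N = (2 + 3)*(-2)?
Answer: -338/1553 ≈ -0.21764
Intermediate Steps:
N = -10 (N = 5*(-2) = -10)
b(w) = 6 - w²
C = -676 (C = -26*(-10 + 36) = -26*26 = -676)
C/(b(2) - (-1491 - 1*1613)) = -676/((6 - 1*2²) - (-1491 - 1*1613)) = -676/((6 - 1*4) - (-1491 - 1613)) = -676/((6 - 4) - 1*(-3104)) = -676/(2 + 3104) = -676/3106 = -676*1/3106 = -338/1553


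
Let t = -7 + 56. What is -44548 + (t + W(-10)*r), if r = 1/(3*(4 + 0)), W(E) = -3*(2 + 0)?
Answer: -88999/2 ≈ -44500.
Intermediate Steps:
W(E) = -6 (W(E) = -3*2 = -6)
t = 49
r = 1/12 (r = 1/(3*4) = 1/12 ≈ 0.083333)
-44548 + (t + W(-10)*r) = -44548 + (49 - 6*1/12) = -44548 + (49 - 1/2) = -44548 + 97/2 = -88999/2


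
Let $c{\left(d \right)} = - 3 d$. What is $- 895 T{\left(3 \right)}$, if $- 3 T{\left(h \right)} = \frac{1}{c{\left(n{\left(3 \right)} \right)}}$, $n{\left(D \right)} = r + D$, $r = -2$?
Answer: $- \frac{895}{9} \approx -99.444$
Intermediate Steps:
$n{\left(D \right)} = -2 + D$
$T{\left(h \right)} = \frac{1}{9}$ ($T{\left(h \right)} = - \frac{1}{3 \left(- 3 \left(-2 + 3\right)\right)} = - \frac{1}{3 \left(\left(-3\right) 1\right)} = - \frac{1}{3 \left(-3\right)} = \left(- \frac{1}{3}\right) \left(- \frac{1}{3}\right) = \frac{1}{9}$)
$- 895 T{\left(3 \right)} = \left(-895\right) \frac{1}{9} = - \frac{895}{9}$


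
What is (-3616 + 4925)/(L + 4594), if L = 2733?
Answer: 77/431 ≈ 0.17865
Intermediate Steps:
(-3616 + 4925)/(L + 4594) = (-3616 + 4925)/(2733 + 4594) = 1309/7327 = 1309*(1/7327) = 77/431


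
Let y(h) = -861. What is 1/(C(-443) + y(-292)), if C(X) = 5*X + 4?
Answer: -1/3072 ≈ -0.00032552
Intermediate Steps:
C(X) = 4 + 5*X
1/(C(-443) + y(-292)) = 1/((4 + 5*(-443)) - 861) = 1/((4 - 2215) - 861) = 1/(-2211 - 861) = 1/(-3072) = -1/3072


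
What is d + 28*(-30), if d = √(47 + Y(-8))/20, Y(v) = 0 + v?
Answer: -840 + √39/20 ≈ -839.69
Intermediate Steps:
Y(v) = v
d = √39/20 (d = √(47 - 8)/20 = √39*(1/20) = √39/20 ≈ 0.31225)
d + 28*(-30) = √39/20 + 28*(-30) = √39/20 - 840 = -840 + √39/20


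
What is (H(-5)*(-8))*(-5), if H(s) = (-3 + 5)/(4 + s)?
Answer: -80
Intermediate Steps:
H(s) = 2/(4 + s)
(H(-5)*(-8))*(-5) = ((2/(4 - 5))*(-8))*(-5) = ((2/(-1))*(-8))*(-5) = ((2*(-1))*(-8))*(-5) = -2*(-8)*(-5) = 16*(-5) = -80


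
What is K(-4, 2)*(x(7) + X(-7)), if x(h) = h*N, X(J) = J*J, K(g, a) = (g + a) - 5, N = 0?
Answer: -343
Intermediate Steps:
K(g, a) = -5 + a + g (K(g, a) = (a + g) - 5 = -5 + a + g)
X(J) = J²
x(h) = 0 (x(h) = h*0 = 0)
K(-4, 2)*(x(7) + X(-7)) = (-5 + 2 - 4)*(0 + (-7)²) = -7*(0 + 49) = -7*49 = -343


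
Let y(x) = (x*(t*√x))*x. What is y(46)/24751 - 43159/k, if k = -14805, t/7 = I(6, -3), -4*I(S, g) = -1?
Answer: 43159/14805 + 3703*√46/24751 ≈ 3.9299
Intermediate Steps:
I(S, g) = ¼ (I(S, g) = -¼*(-1) = ¼)
t = 7/4 (t = 7*(¼) = 7/4 ≈ 1.7500)
y(x) = 7*x^(5/2)/4 (y(x) = (x*(7*√x/4))*x = (7*x^(3/2)/4)*x = 7*x^(5/2)/4)
y(46)/24751 - 43159/k = (7*46^(5/2)/4)/24751 - 43159/(-14805) = (7*(2116*√46)/4)*(1/24751) - 43159*(-1/14805) = (3703*√46)*(1/24751) + 43159/14805 = 3703*√46/24751 + 43159/14805 = 43159/14805 + 3703*√46/24751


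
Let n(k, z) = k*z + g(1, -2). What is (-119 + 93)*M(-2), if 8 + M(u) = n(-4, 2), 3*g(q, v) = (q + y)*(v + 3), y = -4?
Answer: 442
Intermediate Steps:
g(q, v) = (-4 + q)*(3 + v)/3 (g(q, v) = ((q - 4)*(v + 3))/3 = ((-4 + q)*(3 + v))/3 = (-4 + q)*(3 + v)/3)
n(k, z) = -1 + k*z (n(k, z) = k*z + (-4 + 1 - 4/3*(-2) + (⅓)*1*(-2)) = k*z + (-4 + 1 + 8/3 - ⅔) = k*z - 1 = -1 + k*z)
M(u) = -17 (M(u) = -8 + (-1 - 4*2) = -8 + (-1 - 8) = -8 - 9 = -17)
(-119 + 93)*M(-2) = (-119 + 93)*(-17) = -26*(-17) = 442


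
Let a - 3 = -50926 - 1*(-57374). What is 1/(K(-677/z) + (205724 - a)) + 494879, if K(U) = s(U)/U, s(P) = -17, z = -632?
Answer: 66757730569360/134897077 ≈ 4.9488e+5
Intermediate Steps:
a = 6451 (a = 3 + (-50926 - 1*(-57374)) = 3 + (-50926 + 57374) = 3 + 6448 = 6451)
K(U) = -17/U
1/(K(-677/z) + (205724 - a)) + 494879 = 1/(-17/((-677/(-632))) + (205724 - 1*6451)) + 494879 = 1/(-17/((-677*(-1/632))) + (205724 - 6451)) + 494879 = 1/(-17/677/632 + 199273) + 494879 = 1/(-17*632/677 + 199273) + 494879 = 1/(-10744/677 + 199273) + 494879 = 1/(134897077/677) + 494879 = 677/134897077 + 494879 = 66757730569360/134897077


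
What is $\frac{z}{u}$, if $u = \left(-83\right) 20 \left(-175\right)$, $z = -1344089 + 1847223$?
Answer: $\frac{251567}{145250} \approx 1.732$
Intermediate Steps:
$z = 503134$
$u = 290500$ ($u = \left(-1660\right) \left(-175\right) = 290500$)
$\frac{z}{u} = \frac{503134}{290500} = 503134 \cdot \frac{1}{290500} = \frac{251567}{145250}$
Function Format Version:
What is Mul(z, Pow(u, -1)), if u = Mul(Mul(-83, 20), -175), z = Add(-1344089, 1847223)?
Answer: Rational(251567, 145250) ≈ 1.7320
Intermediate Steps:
z = 503134
u = 290500 (u = Mul(-1660, -175) = 290500)
Mul(z, Pow(u, -1)) = Mul(503134, Pow(290500, -1)) = Mul(503134, Rational(1, 290500)) = Rational(251567, 145250)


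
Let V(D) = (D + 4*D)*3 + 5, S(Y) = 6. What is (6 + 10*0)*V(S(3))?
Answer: 570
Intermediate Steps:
V(D) = 5 + 15*D (V(D) = (5*D)*3 + 5 = 15*D + 5 = 5 + 15*D)
(6 + 10*0)*V(S(3)) = (6 + 10*0)*(5 + 15*6) = (6 + 0)*(5 + 90) = 6*95 = 570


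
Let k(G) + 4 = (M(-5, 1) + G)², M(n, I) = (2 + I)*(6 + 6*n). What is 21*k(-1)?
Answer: 111825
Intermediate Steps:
k(G) = -4 + (-72 + G)² (k(G) = -4 + ((12 + 6*1 + 12*(-5) + 6*1*(-5)) + G)² = -4 + ((12 + 6 - 60 - 30) + G)² = -4 + (-72 + G)²)
21*k(-1) = 21*(-4 + (-72 - 1)²) = 21*(-4 + (-73)²) = 21*(-4 + 5329) = 21*5325 = 111825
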